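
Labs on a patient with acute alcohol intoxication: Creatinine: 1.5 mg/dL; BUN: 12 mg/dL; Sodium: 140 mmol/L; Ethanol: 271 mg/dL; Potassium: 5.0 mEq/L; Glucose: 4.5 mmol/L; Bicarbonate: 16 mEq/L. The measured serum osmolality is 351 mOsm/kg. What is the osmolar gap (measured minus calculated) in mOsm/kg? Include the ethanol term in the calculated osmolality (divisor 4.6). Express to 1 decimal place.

3.3 mOsm/kg

Calculated osmolality = 2·Na + glucose + BUN/2.8 + ethanol/4.6
= 2·140 + 4.5 + 12/2.8 + 271/4.6
= 280 + 4.50 + 4.29 + 58.91
= 347.7 mOsm/kg ≈ 347.7 mOsm/kg
Osmolar gap = measured − calculated = 351 − 347.7 = 3.3 mOsm/kg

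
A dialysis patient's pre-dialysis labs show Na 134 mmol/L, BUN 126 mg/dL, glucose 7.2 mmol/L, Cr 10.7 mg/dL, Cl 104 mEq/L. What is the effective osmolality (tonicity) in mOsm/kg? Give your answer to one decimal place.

Effective osmolality excludes urea (freely permeant across cell membranes):
2·Na + glucose
= 2·134 + 7.2
= 268 + 7.2
= 275.2 mOsm/kg

275.2 mOsm/kg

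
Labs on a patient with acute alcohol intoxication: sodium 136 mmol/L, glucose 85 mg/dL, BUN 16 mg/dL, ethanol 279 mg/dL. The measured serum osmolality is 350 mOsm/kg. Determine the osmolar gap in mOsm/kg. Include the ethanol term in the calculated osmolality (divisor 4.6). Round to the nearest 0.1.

6.9 mOsm/kg

Calculated osmolality = 2·Na + glucose/18 + BUN/2.8 + ethanol/4.6
= 2·136 + 85/18 + 16/2.8 + 279/4.6
= 272 + 4.72 + 5.71 + 60.65
= 343.08 mOsm/kg ≈ 343.1 mOsm/kg
Osmolar gap = measured − calculated = 350 − 343.1 = 6.9 mOsm/kg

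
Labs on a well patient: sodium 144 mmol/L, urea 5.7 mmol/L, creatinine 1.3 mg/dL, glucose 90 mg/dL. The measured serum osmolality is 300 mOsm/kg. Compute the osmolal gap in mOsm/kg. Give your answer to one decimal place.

Calculated osmolality = 2·Na + glucose/18 + urea
= 2·144 + 90/18 + 5.7
= 288 + 5 + 5.70
= 298.7 mOsm/kg ≈ 298.7 mOsm/kg
Osmolar gap = measured − calculated = 300 − 298.7 = 1.3 mOsm/kg

1.3 mOsm/kg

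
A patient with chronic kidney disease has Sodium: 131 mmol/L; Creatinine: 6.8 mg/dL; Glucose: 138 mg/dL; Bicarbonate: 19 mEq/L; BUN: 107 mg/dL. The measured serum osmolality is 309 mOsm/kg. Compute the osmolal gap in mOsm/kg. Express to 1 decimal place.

Calculated osmolality = 2·Na + glucose/18 + BUN/2.8
= 2·131 + 138/18 + 107/2.8
= 262 + 7.67 + 38.21
= 307.88 mOsm/kg ≈ 307.9 mOsm/kg
Osmolar gap = measured − calculated = 309 − 307.9 = 1.1 mOsm/kg

1.1 mOsm/kg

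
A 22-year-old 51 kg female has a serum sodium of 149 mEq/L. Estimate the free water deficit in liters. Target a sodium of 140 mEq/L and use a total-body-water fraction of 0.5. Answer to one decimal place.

1.6 L

TBW = 0.5 · 51 = 25.5 L
Free water deficit = TBW · (Na/140 − 1)
= 25.5 · (149/140 − 1)
= 25.5 · 0.0643
= 1.64 L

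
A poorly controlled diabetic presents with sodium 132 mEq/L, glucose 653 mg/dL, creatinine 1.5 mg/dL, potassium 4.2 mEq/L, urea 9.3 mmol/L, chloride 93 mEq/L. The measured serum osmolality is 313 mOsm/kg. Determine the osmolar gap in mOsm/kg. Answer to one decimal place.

3.4 mOsm/kg

Calculated osmolality = 2·Na + glucose/18 + urea
= 2·132 + 653/18 + 9.3
= 264 + 36.28 + 9.30
= 309.58 mOsm/kg ≈ 309.6 mOsm/kg
Osmolar gap = measured − calculated = 313 − 309.6 = 3.4 mOsm/kg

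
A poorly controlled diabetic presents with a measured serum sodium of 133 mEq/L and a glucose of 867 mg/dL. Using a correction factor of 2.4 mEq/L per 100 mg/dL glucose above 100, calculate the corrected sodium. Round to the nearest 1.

151 mEq/L

Corrected Na = measured Na + 2.4 · (glucose − 100)/100
= 133 + 2.4 · (867 − 100)/100
= 133 + 18.4
= 151.4 mEq/L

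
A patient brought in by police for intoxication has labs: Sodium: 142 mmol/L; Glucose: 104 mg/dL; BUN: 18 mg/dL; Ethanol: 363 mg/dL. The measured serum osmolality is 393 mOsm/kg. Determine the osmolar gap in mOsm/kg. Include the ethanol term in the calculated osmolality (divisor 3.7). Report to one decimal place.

Calculated osmolality = 2·Na + glucose/18 + BUN/2.8 + ethanol/3.7
= 2·142 + 104/18 + 18/2.8 + 363/3.7
= 284 + 5.78 + 6.43 + 98.11
= 394.32 mOsm/kg ≈ 394.3 mOsm/kg
Osmolar gap = measured − calculated = 393 − 394.3 = -1.3 mOsm/kg

-1.3 mOsm/kg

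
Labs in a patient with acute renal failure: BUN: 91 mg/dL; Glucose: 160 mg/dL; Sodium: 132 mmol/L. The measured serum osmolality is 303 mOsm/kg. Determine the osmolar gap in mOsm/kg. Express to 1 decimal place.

-2.4 mOsm/kg

Calculated osmolality = 2·Na + glucose/18 + BUN/2.8
= 2·132 + 160/18 + 91/2.8
= 264 + 8.89 + 32.50
= 305.39 mOsm/kg ≈ 305.4 mOsm/kg
Osmolar gap = measured − calculated = 303 − 305.4 = -2.4 mOsm/kg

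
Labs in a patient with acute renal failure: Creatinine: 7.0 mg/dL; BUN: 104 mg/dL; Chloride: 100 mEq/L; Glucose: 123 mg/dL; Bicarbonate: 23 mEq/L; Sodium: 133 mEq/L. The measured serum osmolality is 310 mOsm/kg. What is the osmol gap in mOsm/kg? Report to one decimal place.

0.0 mOsm/kg

Calculated osmolality = 2·Na + glucose/18 + BUN/2.8
= 2·133 + 123/18 + 104/2.8
= 266 + 6.83 + 37.14
= 309.97 mOsm/kg ≈ 310.0 mOsm/kg
Osmolar gap = measured − calculated = 310 − 310.0 = 0.0 mOsm/kg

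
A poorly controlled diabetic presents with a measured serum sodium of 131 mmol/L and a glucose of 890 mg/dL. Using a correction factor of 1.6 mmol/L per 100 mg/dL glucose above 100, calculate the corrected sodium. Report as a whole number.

Corrected Na = measured Na + 1.6 · (glucose − 100)/100
= 131 + 1.6 · (890 − 100)/100
= 131 + 12.6
= 143.6 mmol/L

144 mmol/L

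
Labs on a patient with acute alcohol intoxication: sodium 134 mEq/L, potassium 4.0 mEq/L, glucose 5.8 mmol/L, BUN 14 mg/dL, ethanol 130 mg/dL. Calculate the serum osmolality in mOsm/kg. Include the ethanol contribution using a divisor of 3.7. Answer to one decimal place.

313.9 mOsm/kg

Calculated osmolality = 2·Na + glucose + BUN/2.8 + ethanol/3.7
= 2·134 + 5.8 + 14/2.8 + 130/3.7
= 268 + 5.80 + 5 + 35.14
= 313.94 mOsm/kg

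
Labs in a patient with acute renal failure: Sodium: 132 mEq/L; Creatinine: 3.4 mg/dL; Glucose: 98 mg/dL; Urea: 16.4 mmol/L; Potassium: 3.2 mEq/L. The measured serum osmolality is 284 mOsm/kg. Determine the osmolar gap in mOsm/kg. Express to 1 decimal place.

-1.8 mOsm/kg

Calculated osmolality = 2·Na + glucose/18 + urea
= 2·132 + 98/18 + 16.4
= 264 + 5.44 + 16.40
= 285.84 mOsm/kg ≈ 285.8 mOsm/kg
Osmolar gap = measured − calculated = 284 − 285.8 = -1.8 mOsm/kg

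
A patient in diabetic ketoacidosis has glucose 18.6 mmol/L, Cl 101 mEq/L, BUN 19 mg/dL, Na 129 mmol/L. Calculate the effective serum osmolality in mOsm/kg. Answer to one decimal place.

Effective osmolality excludes urea (freely permeant across cell membranes):
2·Na + glucose
= 2·129 + 18.6
= 258 + 18.6
= 276.6 mOsm/kg

276.6 mOsm/kg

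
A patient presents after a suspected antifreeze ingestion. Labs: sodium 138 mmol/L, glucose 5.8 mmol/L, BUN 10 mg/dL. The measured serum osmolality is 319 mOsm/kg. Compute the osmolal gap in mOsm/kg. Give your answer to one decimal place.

33.6 mOsm/kg

Calculated osmolality = 2·Na + glucose + BUN/2.8
= 2·138 + 5.8 + 10/2.8
= 276 + 5.80 + 3.57
= 285.37 mOsm/kg ≈ 285.4 mOsm/kg
Osmolar gap = measured − calculated = 319 − 285.4 = 33.6 mOsm/kg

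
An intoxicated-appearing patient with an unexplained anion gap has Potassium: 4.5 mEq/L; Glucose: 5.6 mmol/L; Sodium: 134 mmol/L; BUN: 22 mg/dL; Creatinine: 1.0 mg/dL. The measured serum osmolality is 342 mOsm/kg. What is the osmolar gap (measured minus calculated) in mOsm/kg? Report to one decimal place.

Calculated osmolality = 2·Na + glucose + BUN/2.8
= 2·134 + 5.6 + 22/2.8
= 268 + 5.60 + 7.86
= 281.46 mOsm/kg ≈ 281.5 mOsm/kg
Osmolar gap = measured − calculated = 342 − 281.5 = 60.5 mOsm/kg

60.5 mOsm/kg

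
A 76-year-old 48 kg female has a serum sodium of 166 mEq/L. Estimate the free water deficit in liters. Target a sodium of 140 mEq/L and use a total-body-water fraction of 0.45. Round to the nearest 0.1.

4.0 L

TBW = 0.45 · 48 = 21.6 L
Free water deficit = TBW · (Na/140 − 1)
= 21.6 · (166/140 − 1)
= 21.6 · 0.1857
= 4.01 L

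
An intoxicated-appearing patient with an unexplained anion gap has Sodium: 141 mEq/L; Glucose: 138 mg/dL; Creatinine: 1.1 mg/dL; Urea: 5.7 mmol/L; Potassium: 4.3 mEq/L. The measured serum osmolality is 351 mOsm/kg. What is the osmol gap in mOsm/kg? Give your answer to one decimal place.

Calculated osmolality = 2·Na + glucose/18 + urea
= 2·141 + 138/18 + 5.7
= 282 + 7.67 + 5.70
= 295.37 mOsm/kg ≈ 295.4 mOsm/kg
Osmolar gap = measured − calculated = 351 − 295.4 = 55.6 mOsm/kg

55.6 mOsm/kg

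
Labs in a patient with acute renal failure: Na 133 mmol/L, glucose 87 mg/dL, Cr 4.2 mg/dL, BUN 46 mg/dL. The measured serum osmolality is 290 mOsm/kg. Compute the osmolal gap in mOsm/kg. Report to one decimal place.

2.7 mOsm/kg

Calculated osmolality = 2·Na + glucose/18 + BUN/2.8
= 2·133 + 87/18 + 46/2.8
= 266 + 4.83 + 16.43
= 287.26 mOsm/kg ≈ 287.3 mOsm/kg
Osmolar gap = measured − calculated = 290 − 287.3 = 2.7 mOsm/kg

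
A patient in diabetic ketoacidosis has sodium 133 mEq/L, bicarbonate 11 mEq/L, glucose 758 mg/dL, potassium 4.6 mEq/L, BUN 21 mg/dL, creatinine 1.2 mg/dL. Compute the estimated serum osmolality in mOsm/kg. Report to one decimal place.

Calculated osmolality = 2·Na + glucose/18 + BUN/2.8
= 2·133 + 758/18 + 21/2.8
= 266 + 42.11 + 7.50
= 315.61 mOsm/kg

315.6 mOsm/kg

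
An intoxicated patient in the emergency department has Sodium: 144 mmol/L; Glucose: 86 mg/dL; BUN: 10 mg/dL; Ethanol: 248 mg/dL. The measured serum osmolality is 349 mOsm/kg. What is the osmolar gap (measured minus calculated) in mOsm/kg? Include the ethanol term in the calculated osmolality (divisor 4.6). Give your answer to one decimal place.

Calculated osmolality = 2·Na + glucose/18 + BUN/2.8 + ethanol/4.6
= 2·144 + 86/18 + 10/2.8 + 248/4.6
= 288 + 4.78 + 3.57 + 53.91
= 350.26 mOsm/kg ≈ 350.3 mOsm/kg
Osmolar gap = measured − calculated = 349 − 350.3 = -1.3 mOsm/kg

-1.3 mOsm/kg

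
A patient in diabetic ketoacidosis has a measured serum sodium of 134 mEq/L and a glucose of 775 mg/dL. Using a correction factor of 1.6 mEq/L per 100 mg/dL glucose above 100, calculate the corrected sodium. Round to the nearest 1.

145 mEq/L

Corrected Na = measured Na + 1.6 · (glucose − 100)/100
= 134 + 1.6 · (775 − 100)/100
= 134 + 10.8
= 144.8 mEq/L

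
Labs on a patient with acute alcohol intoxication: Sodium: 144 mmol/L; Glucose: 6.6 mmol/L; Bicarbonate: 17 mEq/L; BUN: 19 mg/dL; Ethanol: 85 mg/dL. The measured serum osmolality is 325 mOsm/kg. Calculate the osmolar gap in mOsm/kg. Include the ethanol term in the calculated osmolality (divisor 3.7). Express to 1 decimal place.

Calculated osmolality = 2·Na + glucose + BUN/2.8 + ethanol/3.7
= 2·144 + 6.6 + 19/2.8 + 85/3.7
= 288 + 6.60 + 6.79 + 22.97
= 324.36 mOsm/kg ≈ 324.4 mOsm/kg
Osmolar gap = measured − calculated = 325 − 324.4 = 0.6 mOsm/kg

0.6 mOsm/kg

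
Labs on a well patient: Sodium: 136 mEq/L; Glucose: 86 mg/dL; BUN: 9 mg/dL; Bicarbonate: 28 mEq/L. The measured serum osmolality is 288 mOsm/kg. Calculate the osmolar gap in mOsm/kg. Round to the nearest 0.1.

Calculated osmolality = 2·Na + glucose/18 + BUN/2.8
= 2·136 + 86/18 + 9/2.8
= 272 + 4.78 + 3.21
= 279.99 mOsm/kg ≈ 280.0 mOsm/kg
Osmolar gap = measured − calculated = 288 − 280.0 = 8.0 mOsm/kg

8.0 mOsm/kg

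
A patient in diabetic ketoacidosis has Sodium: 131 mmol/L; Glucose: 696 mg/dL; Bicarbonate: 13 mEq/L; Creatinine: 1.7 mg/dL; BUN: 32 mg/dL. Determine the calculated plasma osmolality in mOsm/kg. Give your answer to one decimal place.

312.1 mOsm/kg

Calculated osmolality = 2·Na + glucose/18 + BUN/2.8
= 2·131 + 696/18 + 32/2.8
= 262 + 38.67 + 11.43
= 312.1 mOsm/kg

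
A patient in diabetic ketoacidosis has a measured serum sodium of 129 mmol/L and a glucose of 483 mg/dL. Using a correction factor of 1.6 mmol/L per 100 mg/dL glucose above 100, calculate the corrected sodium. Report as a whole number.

135 mmol/L

Corrected Na = measured Na + 1.6 · (glucose − 100)/100
= 129 + 1.6 · (483 − 100)/100
= 129 + 6.1
= 135.1 mmol/L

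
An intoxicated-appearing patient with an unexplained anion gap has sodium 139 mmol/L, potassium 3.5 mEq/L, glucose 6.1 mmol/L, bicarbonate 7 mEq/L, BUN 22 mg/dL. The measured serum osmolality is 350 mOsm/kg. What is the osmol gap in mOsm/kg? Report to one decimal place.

58.0 mOsm/kg

Calculated osmolality = 2·Na + glucose + BUN/2.8
= 2·139 + 6.1 + 22/2.8
= 278 + 6.10 + 7.86
= 291.96 mOsm/kg ≈ 292.0 mOsm/kg
Osmolar gap = measured − calculated = 350 − 292.0 = 58.0 mOsm/kg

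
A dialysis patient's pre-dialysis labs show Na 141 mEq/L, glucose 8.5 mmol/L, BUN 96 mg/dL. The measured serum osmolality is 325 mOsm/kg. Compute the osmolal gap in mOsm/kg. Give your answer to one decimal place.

0.2 mOsm/kg

Calculated osmolality = 2·Na + glucose + BUN/2.8
= 2·141 + 8.5 + 96/2.8
= 282 + 8.50 + 34.29
= 324.79 mOsm/kg ≈ 324.8 mOsm/kg
Osmolar gap = measured − calculated = 325 − 324.8 = 0.2 mOsm/kg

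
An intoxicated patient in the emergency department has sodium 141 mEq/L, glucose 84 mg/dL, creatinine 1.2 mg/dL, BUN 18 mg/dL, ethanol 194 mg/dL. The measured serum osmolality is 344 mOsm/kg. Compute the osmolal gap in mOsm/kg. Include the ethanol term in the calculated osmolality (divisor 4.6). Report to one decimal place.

8.7 mOsm/kg

Calculated osmolality = 2·Na + glucose/18 + BUN/2.8 + ethanol/4.6
= 2·141 + 84/18 + 18/2.8 + 194/4.6
= 282 + 4.67 + 6.43 + 42.17
= 335.27 mOsm/kg ≈ 335.3 mOsm/kg
Osmolar gap = measured − calculated = 344 − 335.3 = 8.7 mOsm/kg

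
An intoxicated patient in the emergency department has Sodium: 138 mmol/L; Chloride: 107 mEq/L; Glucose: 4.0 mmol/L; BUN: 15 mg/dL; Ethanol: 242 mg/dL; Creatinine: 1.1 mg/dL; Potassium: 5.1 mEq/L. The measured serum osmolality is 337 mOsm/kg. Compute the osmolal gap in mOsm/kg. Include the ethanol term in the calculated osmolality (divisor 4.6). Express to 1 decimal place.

-1.0 mOsm/kg

Calculated osmolality = 2·Na + glucose + BUN/2.8 + ethanol/4.6
= 2·138 + 4 + 15/2.8 + 242/4.6
= 276 + 4 + 5.36 + 52.61
= 337.97 mOsm/kg ≈ 338.0 mOsm/kg
Osmolar gap = measured − calculated = 337 − 338.0 = -1.0 mOsm/kg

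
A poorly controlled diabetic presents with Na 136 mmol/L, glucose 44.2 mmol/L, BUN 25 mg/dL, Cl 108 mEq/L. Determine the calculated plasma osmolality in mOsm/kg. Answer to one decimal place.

325.1 mOsm/kg

Calculated osmolality = 2·Na + glucose + BUN/2.8
= 2·136 + 44.2 + 25/2.8
= 272 + 44.20 + 8.93
= 325.13 mOsm/kg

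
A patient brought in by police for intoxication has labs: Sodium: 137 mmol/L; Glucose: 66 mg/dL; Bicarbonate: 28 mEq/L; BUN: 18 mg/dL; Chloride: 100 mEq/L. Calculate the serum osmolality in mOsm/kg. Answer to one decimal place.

284.1 mOsm/kg

Calculated osmolality = 2·Na + glucose/18 + BUN/2.8
= 2·137 + 66/18 + 18/2.8
= 274 + 3.67 + 6.43
= 284.1 mOsm/kg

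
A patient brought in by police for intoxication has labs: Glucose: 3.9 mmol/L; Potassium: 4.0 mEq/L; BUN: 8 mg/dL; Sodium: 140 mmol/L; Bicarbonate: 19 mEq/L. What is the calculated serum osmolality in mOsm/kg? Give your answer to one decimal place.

286.8 mOsm/kg

Calculated osmolality = 2·Na + glucose + BUN/2.8
= 2·140 + 3.9 + 8/2.8
= 280 + 3.90 + 2.86
= 286.76 mOsm/kg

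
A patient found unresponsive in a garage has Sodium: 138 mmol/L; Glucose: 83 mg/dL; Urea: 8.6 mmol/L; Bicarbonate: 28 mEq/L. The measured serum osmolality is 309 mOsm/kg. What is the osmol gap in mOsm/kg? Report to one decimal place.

Calculated osmolality = 2·Na + glucose/18 + urea
= 2·138 + 83/18 + 8.6
= 276 + 4.61 + 8.60
= 289.21 mOsm/kg ≈ 289.2 mOsm/kg
Osmolar gap = measured − calculated = 309 − 289.2 = 19.8 mOsm/kg

19.8 mOsm/kg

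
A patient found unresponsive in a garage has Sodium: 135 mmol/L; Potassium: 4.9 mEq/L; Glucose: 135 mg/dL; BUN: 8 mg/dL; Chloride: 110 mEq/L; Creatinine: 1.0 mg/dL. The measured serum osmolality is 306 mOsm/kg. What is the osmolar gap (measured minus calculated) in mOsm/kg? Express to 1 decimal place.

25.6 mOsm/kg

Calculated osmolality = 2·Na + glucose/18 + BUN/2.8
= 2·135 + 135/18 + 8/2.8
= 270 + 7.50 + 2.86
= 280.36 mOsm/kg ≈ 280.4 mOsm/kg
Osmolar gap = measured − calculated = 306 − 280.4 = 25.6 mOsm/kg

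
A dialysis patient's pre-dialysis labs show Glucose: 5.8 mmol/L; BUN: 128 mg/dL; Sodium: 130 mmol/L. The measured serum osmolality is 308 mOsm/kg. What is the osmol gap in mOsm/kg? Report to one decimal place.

-3.5 mOsm/kg

Calculated osmolality = 2·Na + glucose + BUN/2.8
= 2·130 + 5.8 + 128/2.8
= 260 + 5.80 + 45.71
= 311.51 mOsm/kg ≈ 311.5 mOsm/kg
Osmolar gap = measured − calculated = 308 − 311.5 = -3.5 mOsm/kg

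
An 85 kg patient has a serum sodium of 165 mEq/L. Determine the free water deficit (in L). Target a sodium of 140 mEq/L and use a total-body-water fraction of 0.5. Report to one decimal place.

TBW = 0.5 · 85 = 42.5 L
Free water deficit = TBW · (Na/140 − 1)
= 42.5 · (165/140 − 1)
= 42.5 · 0.1786
= 7.59 L

7.6 L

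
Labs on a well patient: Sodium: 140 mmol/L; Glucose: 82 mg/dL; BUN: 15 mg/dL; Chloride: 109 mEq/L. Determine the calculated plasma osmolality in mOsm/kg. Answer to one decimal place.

Calculated osmolality = 2·Na + glucose/18 + BUN/2.8
= 2·140 + 82/18 + 15/2.8
= 280 + 4.56 + 5.36
= 289.92 mOsm/kg

289.9 mOsm/kg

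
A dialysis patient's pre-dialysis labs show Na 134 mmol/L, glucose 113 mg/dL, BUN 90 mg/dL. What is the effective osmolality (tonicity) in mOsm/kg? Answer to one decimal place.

Effective osmolality excludes urea (freely permeant across cell membranes):
2·Na + glucose/18
= 2·134 + 113/18
= 268 + 6.28
= 274.28 mOsm/kg

274.3 mOsm/kg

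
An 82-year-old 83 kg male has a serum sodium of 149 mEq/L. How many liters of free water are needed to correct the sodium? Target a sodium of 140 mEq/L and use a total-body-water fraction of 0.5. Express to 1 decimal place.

2.7 L

TBW = 0.5 · 83 = 41.5 L
Free water deficit = TBW · (Na/140 − 1)
= 41.5 · (149/140 − 1)
= 41.5 · 0.0643
= 2.67 L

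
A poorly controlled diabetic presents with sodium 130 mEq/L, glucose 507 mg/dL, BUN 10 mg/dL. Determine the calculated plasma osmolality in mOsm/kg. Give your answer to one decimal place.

Calculated osmolality = 2·Na + glucose/18 + BUN/2.8
= 2·130 + 507/18 + 10/2.8
= 260 + 28.17 + 3.57
= 291.74 mOsm/kg

291.7 mOsm/kg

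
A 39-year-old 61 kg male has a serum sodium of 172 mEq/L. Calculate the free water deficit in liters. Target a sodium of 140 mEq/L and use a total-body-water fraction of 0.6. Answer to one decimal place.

TBW = 0.6 · 61 = 36.6 L
Free water deficit = TBW · (Na/140 − 1)
= 36.6 · (172/140 − 1)
= 36.6 · 0.2286
= 8.37 L

8.4 L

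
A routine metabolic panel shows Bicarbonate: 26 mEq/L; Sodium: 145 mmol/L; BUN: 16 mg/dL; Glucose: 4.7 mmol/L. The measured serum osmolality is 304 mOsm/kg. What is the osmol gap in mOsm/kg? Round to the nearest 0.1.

3.6 mOsm/kg

Calculated osmolality = 2·Na + glucose + BUN/2.8
= 2·145 + 4.7 + 16/2.8
= 290 + 4.70 + 5.71
= 300.41 mOsm/kg ≈ 300.4 mOsm/kg
Osmolar gap = measured − calculated = 304 − 300.4 = 3.6 mOsm/kg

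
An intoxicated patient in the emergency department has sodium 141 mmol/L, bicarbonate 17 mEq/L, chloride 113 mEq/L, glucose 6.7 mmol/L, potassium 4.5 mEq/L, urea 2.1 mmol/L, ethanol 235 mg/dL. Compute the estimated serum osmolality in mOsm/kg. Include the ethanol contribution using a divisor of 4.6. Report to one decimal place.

341.9 mOsm/kg

Calculated osmolality = 2·Na + glucose + urea + ethanol/4.6
= 2·141 + 6.7 + 2.1 + 235/4.6
= 282 + 6.70 + 2.10 + 51.09
= 341.89 mOsm/kg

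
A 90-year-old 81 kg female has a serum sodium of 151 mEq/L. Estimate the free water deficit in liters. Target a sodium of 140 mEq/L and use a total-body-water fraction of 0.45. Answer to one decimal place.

TBW = 0.45 · 81 = 36.45 L
Free water deficit = TBW · (Na/140 − 1)
= 36.45 · (151/140 − 1)
= 36.45 · 0.0786
= 2.86 L

2.9 L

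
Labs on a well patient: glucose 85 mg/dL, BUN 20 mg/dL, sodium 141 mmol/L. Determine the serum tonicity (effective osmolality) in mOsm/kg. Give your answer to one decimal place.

286.7 mOsm/kg

Effective osmolality excludes urea (freely permeant across cell membranes):
2·Na + glucose/18
= 2·141 + 85/18
= 282 + 4.72
= 286.72 mOsm/kg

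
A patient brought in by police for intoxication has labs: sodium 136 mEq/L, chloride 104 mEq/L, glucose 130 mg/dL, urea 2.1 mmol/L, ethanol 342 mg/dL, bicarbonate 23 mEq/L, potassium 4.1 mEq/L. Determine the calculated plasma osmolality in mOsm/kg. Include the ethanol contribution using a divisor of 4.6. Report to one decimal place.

355.7 mOsm/kg

Calculated osmolality = 2·Na + glucose/18 + urea + ethanol/4.6
= 2·136 + 130/18 + 2.1 + 342/4.6
= 272 + 7.22 + 2.10 + 74.35
= 355.67 mOsm/kg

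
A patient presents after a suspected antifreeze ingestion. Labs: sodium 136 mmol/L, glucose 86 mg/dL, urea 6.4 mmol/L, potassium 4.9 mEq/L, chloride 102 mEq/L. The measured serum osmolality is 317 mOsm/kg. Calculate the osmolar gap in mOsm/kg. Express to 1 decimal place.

33.8 mOsm/kg

Calculated osmolality = 2·Na + glucose/18 + urea
= 2·136 + 86/18 + 6.4
= 272 + 4.78 + 6.40
= 283.18 mOsm/kg ≈ 283.2 mOsm/kg
Osmolar gap = measured − calculated = 317 − 283.2 = 33.8 mOsm/kg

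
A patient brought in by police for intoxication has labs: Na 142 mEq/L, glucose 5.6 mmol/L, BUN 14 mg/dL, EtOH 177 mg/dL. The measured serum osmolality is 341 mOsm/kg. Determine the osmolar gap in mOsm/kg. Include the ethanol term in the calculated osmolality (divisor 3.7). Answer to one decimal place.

-1.4 mOsm/kg

Calculated osmolality = 2·Na + glucose + BUN/2.8 + ethanol/3.7
= 2·142 + 5.6 + 14/2.8 + 177/3.7
= 284 + 5.60 + 5 + 47.84
= 342.44 mOsm/kg ≈ 342.4 mOsm/kg
Osmolar gap = measured − calculated = 341 − 342.4 = -1.4 mOsm/kg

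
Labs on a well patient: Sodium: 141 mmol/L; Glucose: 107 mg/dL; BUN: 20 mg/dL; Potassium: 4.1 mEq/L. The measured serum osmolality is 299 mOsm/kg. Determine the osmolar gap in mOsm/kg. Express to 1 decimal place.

Calculated osmolality = 2·Na + glucose/18 + BUN/2.8
= 2·141 + 107/18 + 20/2.8
= 282 + 5.94 + 7.14
= 295.08 mOsm/kg ≈ 295.1 mOsm/kg
Osmolar gap = measured − calculated = 299 − 295.1 = 3.9 mOsm/kg

3.9 mOsm/kg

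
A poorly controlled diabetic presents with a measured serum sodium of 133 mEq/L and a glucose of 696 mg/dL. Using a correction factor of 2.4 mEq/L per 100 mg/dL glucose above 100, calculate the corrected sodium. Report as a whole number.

147 mEq/L

Corrected Na = measured Na + 2.4 · (glucose − 100)/100
= 133 + 2.4 · (696 − 100)/100
= 133 + 14.3
= 147.3 mEq/L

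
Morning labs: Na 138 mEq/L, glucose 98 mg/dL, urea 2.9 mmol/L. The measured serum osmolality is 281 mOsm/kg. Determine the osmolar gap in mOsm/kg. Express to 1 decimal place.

-3.3 mOsm/kg

Calculated osmolality = 2·Na + glucose/18 + urea
= 2·138 + 98/18 + 2.9
= 276 + 5.44 + 2.90
= 284.34 mOsm/kg ≈ 284.3 mOsm/kg
Osmolar gap = measured − calculated = 281 − 284.3 = -3.3 mOsm/kg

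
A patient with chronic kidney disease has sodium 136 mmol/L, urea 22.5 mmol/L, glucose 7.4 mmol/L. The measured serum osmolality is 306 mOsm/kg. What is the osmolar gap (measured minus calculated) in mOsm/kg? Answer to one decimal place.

Calculated osmolality = 2·Na + glucose + urea
= 2·136 + 7.4 + 22.5
= 272 + 7.40 + 22.50
= 301.9 mOsm/kg ≈ 301.9 mOsm/kg
Osmolar gap = measured − calculated = 306 − 301.9 = 4.1 mOsm/kg

4.1 mOsm/kg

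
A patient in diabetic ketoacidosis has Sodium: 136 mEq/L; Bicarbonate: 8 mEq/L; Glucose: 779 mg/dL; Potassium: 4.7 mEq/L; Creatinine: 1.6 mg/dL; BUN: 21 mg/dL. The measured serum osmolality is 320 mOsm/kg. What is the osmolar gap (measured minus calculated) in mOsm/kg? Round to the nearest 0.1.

-2.8 mOsm/kg

Calculated osmolality = 2·Na + glucose/18 + BUN/2.8
= 2·136 + 779/18 + 21/2.8
= 272 + 43.28 + 7.50
= 322.78 mOsm/kg ≈ 322.8 mOsm/kg
Osmolar gap = measured − calculated = 320 − 322.8 = -2.8 mOsm/kg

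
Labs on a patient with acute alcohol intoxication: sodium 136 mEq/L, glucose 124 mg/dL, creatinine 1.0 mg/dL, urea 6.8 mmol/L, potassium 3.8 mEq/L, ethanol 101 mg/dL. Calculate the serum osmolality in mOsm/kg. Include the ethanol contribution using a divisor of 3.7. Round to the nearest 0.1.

313.0 mOsm/kg

Calculated osmolality = 2·Na + glucose/18 + urea + ethanol/3.7
= 2·136 + 124/18 + 6.8 + 101/3.7
= 272 + 6.89 + 6.80 + 27.30
= 312.99 mOsm/kg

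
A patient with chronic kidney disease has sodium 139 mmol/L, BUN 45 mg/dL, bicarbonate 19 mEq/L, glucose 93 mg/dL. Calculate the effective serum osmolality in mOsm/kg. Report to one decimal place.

Effective osmolality excludes urea (freely permeant across cell membranes):
2·Na + glucose/18
= 2·139 + 93/18
= 278 + 5.17
= 283.17 mOsm/kg

283.2 mOsm/kg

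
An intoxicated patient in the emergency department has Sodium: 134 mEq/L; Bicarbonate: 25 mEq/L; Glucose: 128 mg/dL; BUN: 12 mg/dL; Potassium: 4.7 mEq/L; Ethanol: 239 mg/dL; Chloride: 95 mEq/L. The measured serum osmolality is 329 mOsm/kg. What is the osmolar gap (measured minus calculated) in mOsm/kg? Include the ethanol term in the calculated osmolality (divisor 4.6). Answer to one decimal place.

Calculated osmolality = 2·Na + glucose/18 + BUN/2.8 + ethanol/4.6
= 2·134 + 128/18 + 12/2.8 + 239/4.6
= 268 + 7.11 + 4.29 + 51.96
= 331.36 mOsm/kg ≈ 331.4 mOsm/kg
Osmolar gap = measured − calculated = 329 − 331.4 = -2.4 mOsm/kg

-2.4 mOsm/kg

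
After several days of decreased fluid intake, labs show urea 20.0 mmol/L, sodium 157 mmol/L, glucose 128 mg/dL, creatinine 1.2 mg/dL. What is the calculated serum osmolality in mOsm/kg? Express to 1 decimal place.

341.1 mOsm/kg

Calculated osmolality = 2·Na + glucose/18 + urea
= 2·157 + 128/18 + 20
= 314 + 7.11 + 20
= 341.11 mOsm/kg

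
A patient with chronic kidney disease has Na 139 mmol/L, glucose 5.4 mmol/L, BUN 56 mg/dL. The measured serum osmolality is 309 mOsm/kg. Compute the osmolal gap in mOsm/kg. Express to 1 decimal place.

Calculated osmolality = 2·Na + glucose + BUN/2.8
= 2·139 + 5.4 + 56/2.8
= 278 + 5.40 + 20
= 303.4 mOsm/kg ≈ 303.4 mOsm/kg
Osmolar gap = measured − calculated = 309 − 303.4 = 5.6 mOsm/kg

5.6 mOsm/kg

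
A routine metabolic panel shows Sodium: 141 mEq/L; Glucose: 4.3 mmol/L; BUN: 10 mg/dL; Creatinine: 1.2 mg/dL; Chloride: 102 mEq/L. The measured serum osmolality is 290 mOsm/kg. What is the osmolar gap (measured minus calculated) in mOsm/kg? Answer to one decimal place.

0.1 mOsm/kg

Calculated osmolality = 2·Na + glucose + BUN/2.8
= 2·141 + 4.3 + 10/2.8
= 282 + 4.30 + 3.57
= 289.87 mOsm/kg ≈ 289.9 mOsm/kg
Osmolar gap = measured − calculated = 290 − 289.9 = 0.1 mOsm/kg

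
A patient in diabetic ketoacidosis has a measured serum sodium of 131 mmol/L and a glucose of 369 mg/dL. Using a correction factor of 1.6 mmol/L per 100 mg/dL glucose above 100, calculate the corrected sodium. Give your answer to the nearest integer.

Corrected Na = measured Na + 1.6 · (glucose − 100)/100
= 131 + 1.6 · (369 − 100)/100
= 131 + 4.3
= 135.3 mmol/L

135 mmol/L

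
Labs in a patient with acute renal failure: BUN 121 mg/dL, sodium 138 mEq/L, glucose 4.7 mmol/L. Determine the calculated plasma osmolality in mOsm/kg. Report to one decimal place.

323.9 mOsm/kg

Calculated osmolality = 2·Na + glucose + BUN/2.8
= 2·138 + 4.7 + 121/2.8
= 276 + 4.70 + 43.21
= 323.91 mOsm/kg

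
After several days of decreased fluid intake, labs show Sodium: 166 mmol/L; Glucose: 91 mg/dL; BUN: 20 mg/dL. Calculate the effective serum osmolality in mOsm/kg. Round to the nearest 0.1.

337.1 mOsm/kg

Effective osmolality excludes urea (freely permeant across cell membranes):
2·Na + glucose/18
= 2·166 + 91/18
= 332 + 5.06
= 337.06 mOsm/kg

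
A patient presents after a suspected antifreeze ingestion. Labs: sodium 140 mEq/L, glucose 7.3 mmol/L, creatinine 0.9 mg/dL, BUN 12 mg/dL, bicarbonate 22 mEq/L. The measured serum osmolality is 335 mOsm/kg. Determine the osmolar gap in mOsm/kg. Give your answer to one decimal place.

43.4 mOsm/kg

Calculated osmolality = 2·Na + glucose + BUN/2.8
= 2·140 + 7.3 + 12/2.8
= 280 + 7.30 + 4.29
= 291.59 mOsm/kg ≈ 291.6 mOsm/kg
Osmolar gap = measured − calculated = 335 − 291.6 = 43.4 mOsm/kg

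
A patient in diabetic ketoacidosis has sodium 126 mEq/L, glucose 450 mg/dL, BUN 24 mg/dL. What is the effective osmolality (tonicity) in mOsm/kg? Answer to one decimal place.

Effective osmolality excludes urea (freely permeant across cell membranes):
2·Na + glucose/18
= 2·126 + 450/18
= 252 + 25
= 277 mOsm/kg

277.0 mOsm/kg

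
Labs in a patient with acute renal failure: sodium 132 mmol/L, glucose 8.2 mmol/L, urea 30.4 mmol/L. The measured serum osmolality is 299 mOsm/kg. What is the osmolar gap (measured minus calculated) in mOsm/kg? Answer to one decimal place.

-3.6 mOsm/kg

Calculated osmolality = 2·Na + glucose + urea
= 2·132 + 8.2 + 30.4
= 264 + 8.20 + 30.40
= 302.6 mOsm/kg ≈ 302.6 mOsm/kg
Osmolar gap = measured − calculated = 299 − 302.6 = -3.6 mOsm/kg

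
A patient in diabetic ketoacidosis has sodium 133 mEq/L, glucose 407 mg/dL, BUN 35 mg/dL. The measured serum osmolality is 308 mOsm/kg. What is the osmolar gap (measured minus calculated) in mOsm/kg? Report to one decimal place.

Calculated osmolality = 2·Na + glucose/18 + BUN/2.8
= 2·133 + 407/18 + 35/2.8
= 266 + 22.61 + 12.50
= 301.11 mOsm/kg ≈ 301.1 mOsm/kg
Osmolar gap = measured − calculated = 308 − 301.1 = 6.9 mOsm/kg

6.9 mOsm/kg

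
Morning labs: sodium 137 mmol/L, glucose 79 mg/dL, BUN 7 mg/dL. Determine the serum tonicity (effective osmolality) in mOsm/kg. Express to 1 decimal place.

278.4 mOsm/kg

Effective osmolality excludes urea (freely permeant across cell membranes):
2·Na + glucose/18
= 2·137 + 79/18
= 274 + 4.39
= 278.39 mOsm/kg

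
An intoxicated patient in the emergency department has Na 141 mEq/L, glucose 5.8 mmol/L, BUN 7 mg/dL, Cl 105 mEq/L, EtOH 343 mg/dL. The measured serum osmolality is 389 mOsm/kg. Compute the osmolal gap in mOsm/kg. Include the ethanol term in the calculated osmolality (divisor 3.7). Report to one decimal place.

Calculated osmolality = 2·Na + glucose + BUN/2.8 + ethanol/3.7
= 2·141 + 5.8 + 7/2.8 + 343/3.7
= 282 + 5.80 + 2.50 + 92.70
= 383 mOsm/kg ≈ 383.0 mOsm/kg
Osmolar gap = measured − calculated = 389 − 383.0 = 6.0 mOsm/kg

6.0 mOsm/kg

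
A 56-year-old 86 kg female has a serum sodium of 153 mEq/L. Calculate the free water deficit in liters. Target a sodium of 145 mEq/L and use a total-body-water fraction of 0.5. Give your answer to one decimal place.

TBW = 0.5 · 86 = 43 L
Free water deficit = TBW · (Na/145 − 1)
= 43 · (153/145 − 1)
= 43 · 0.0552
= 2.37 L

2.4 L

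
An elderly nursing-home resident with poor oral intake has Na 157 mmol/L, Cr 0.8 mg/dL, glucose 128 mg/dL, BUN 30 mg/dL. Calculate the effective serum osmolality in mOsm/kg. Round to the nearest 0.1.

321.1 mOsm/kg

Effective osmolality excludes urea (freely permeant across cell membranes):
2·Na + glucose/18
= 2·157 + 128/18
= 314 + 7.11
= 321.11 mOsm/kg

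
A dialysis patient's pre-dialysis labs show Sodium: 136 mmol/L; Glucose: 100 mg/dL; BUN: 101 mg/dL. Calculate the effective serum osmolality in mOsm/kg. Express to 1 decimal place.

277.6 mOsm/kg

Effective osmolality excludes urea (freely permeant across cell membranes):
2·Na + glucose/18
= 2·136 + 100/18
= 272 + 5.56
= 277.56 mOsm/kg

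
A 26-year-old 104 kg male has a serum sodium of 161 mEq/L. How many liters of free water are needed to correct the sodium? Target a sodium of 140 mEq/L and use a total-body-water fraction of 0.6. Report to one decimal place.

TBW = 0.6 · 104 = 62.4 L
Free water deficit = TBW · (Na/140 − 1)
= 62.4 · (161/140 − 1)
= 62.4 · 0.15
= 9.36 L

9.4 L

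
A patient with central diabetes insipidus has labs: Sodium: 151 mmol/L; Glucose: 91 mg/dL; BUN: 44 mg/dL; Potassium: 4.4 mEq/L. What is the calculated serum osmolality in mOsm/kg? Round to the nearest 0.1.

322.8 mOsm/kg

Calculated osmolality = 2·Na + glucose/18 + BUN/2.8
= 2·151 + 91/18 + 44/2.8
= 302 + 5.06 + 15.71
= 322.77 mOsm/kg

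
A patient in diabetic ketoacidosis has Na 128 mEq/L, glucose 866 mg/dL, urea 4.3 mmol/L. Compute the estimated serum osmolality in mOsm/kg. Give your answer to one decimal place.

308.4 mOsm/kg

Calculated osmolality = 2·Na + glucose/18 + urea
= 2·128 + 866/18 + 4.3
= 256 + 48.11 + 4.30
= 308.41 mOsm/kg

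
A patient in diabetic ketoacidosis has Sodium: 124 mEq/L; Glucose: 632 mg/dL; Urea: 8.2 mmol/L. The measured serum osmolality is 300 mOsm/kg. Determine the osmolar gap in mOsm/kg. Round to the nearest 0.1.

8.7 mOsm/kg

Calculated osmolality = 2·Na + glucose/18 + urea
= 2·124 + 632/18 + 8.2
= 248 + 35.11 + 8.20
= 291.31 mOsm/kg ≈ 291.3 mOsm/kg
Osmolar gap = measured − calculated = 300 − 291.3 = 8.7 mOsm/kg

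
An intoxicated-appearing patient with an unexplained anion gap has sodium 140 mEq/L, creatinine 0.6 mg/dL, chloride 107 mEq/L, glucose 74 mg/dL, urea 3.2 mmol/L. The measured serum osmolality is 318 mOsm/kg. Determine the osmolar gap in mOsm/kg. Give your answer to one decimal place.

Calculated osmolality = 2·Na + glucose/18 + urea
= 2·140 + 74/18 + 3.2
= 280 + 4.11 + 3.20
= 287.31 mOsm/kg ≈ 287.3 mOsm/kg
Osmolar gap = measured − calculated = 318 − 287.3 = 30.7 mOsm/kg

30.7 mOsm/kg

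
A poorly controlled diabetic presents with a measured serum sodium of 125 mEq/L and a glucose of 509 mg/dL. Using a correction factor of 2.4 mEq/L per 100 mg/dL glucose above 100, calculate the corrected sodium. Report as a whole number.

135 mEq/L

Corrected Na = measured Na + 2.4 · (glucose − 100)/100
= 125 + 2.4 · (509 − 100)/100
= 125 + 9.8
= 134.8 mEq/L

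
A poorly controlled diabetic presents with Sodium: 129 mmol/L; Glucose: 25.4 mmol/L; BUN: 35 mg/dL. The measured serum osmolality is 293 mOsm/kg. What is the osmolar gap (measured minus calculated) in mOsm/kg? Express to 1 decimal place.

Calculated osmolality = 2·Na + glucose + BUN/2.8
= 2·129 + 25.4 + 35/2.8
= 258 + 25.40 + 12.50
= 295.9 mOsm/kg ≈ 295.9 mOsm/kg
Osmolar gap = measured − calculated = 293 − 295.9 = -2.9 mOsm/kg

-2.9 mOsm/kg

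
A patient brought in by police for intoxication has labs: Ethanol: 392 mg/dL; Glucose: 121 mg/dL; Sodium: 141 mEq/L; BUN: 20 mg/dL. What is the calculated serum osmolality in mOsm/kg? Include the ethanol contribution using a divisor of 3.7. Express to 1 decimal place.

Calculated osmolality = 2·Na + glucose/18 + BUN/2.8 + ethanol/3.7
= 2·141 + 121/18 + 20/2.8 + 392/3.7
= 282 + 6.72 + 7.14 + 105.95
= 401.81 mOsm/kg

401.8 mOsm/kg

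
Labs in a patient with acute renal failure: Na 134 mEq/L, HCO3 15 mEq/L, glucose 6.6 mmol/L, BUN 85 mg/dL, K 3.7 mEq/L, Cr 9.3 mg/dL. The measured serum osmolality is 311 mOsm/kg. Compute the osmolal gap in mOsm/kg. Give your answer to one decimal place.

Calculated osmolality = 2·Na + glucose + BUN/2.8
= 2·134 + 6.6 + 85/2.8
= 268 + 6.60 + 30.36
= 304.96 mOsm/kg ≈ 305.0 mOsm/kg
Osmolar gap = measured − calculated = 311 − 305.0 = 6.0 mOsm/kg

6.0 mOsm/kg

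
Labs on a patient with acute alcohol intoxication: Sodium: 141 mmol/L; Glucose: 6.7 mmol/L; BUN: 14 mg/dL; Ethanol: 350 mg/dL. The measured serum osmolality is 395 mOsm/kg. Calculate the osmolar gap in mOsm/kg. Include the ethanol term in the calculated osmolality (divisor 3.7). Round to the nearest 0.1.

6.7 mOsm/kg

Calculated osmolality = 2·Na + glucose + BUN/2.8 + ethanol/3.7
= 2·141 + 6.7 + 14/2.8 + 350/3.7
= 282 + 6.70 + 5 + 94.59
= 388.29 mOsm/kg ≈ 388.3 mOsm/kg
Osmolar gap = measured − calculated = 395 − 388.3 = 6.7 mOsm/kg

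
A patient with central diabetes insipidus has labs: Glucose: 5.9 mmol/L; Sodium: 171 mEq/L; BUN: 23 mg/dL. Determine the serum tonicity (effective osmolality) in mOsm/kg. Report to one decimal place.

347.9 mOsm/kg

Effective osmolality excludes urea (freely permeant across cell membranes):
2·Na + glucose
= 2·171 + 5.9
= 342 + 5.9
= 347.9 mOsm/kg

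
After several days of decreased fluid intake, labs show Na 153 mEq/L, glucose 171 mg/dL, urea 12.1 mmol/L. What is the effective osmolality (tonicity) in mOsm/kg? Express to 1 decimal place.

315.5 mOsm/kg

Effective osmolality excludes urea (freely permeant across cell membranes):
2·Na + glucose/18
= 2·153 + 171/18
= 306 + 9.5
= 315.5 mOsm/kg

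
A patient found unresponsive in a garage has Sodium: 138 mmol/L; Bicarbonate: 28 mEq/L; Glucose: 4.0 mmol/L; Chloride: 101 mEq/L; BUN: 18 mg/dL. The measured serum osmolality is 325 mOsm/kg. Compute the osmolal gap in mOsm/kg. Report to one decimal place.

38.6 mOsm/kg

Calculated osmolality = 2·Na + glucose + BUN/2.8
= 2·138 + 4 + 18/2.8
= 276 + 4 + 6.43
= 286.43 mOsm/kg ≈ 286.4 mOsm/kg
Osmolar gap = measured − calculated = 325 − 286.4 = 38.6 mOsm/kg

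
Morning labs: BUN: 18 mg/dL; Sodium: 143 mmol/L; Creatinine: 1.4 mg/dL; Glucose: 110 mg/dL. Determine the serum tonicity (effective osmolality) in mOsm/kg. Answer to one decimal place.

292.1 mOsm/kg

Effective osmolality excludes urea (freely permeant across cell membranes):
2·Na + glucose/18
= 2·143 + 110/18
= 286 + 6.11
= 292.11 mOsm/kg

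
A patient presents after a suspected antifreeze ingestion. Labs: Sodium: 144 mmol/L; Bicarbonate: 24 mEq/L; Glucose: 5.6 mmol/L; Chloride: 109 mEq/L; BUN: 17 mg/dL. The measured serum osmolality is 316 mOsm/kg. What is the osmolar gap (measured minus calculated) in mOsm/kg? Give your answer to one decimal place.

Calculated osmolality = 2·Na + glucose + BUN/2.8
= 2·144 + 5.6 + 17/2.8
= 288 + 5.60 + 6.07
= 299.67 mOsm/kg ≈ 299.7 mOsm/kg
Osmolar gap = measured − calculated = 316 − 299.7 = 16.3 mOsm/kg

16.3 mOsm/kg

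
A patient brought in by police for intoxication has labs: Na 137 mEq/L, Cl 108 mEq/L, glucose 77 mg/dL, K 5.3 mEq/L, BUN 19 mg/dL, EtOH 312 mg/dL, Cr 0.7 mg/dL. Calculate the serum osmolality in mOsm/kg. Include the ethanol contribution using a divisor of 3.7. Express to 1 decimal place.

Calculated osmolality = 2·Na + glucose/18 + BUN/2.8 + ethanol/3.7
= 2·137 + 77/18 + 19/2.8 + 312/3.7
= 274 + 4.28 + 6.79 + 84.32
= 369.39 mOsm/kg

369.4 mOsm/kg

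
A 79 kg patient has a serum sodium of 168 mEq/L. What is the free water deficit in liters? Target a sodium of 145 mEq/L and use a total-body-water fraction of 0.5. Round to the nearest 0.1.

TBW = 0.5 · 79 = 39.5 L
Free water deficit = TBW · (Na/145 − 1)
= 39.5 · (168/145 − 1)
= 39.5 · 0.1586
= 6.26 L

6.3 L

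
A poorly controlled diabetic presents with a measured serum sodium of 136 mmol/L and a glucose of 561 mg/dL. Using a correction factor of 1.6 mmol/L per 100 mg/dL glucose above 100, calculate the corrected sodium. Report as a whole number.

143 mmol/L

Corrected Na = measured Na + 1.6 · (glucose − 100)/100
= 136 + 1.6 · (561 − 100)/100
= 136 + 7.4
= 143.4 mmol/L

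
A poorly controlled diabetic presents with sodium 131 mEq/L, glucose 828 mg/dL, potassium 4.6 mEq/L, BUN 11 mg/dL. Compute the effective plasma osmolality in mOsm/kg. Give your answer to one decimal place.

Effective osmolality excludes urea (freely permeant across cell membranes):
2·Na + glucose/18
= 2·131 + 828/18
= 262 + 46
= 308 mOsm/kg

308.0 mOsm/kg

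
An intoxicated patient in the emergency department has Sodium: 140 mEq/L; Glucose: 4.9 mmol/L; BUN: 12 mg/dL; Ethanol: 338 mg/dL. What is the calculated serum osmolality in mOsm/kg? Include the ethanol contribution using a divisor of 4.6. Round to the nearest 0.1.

Calculated osmolality = 2·Na + glucose + BUN/2.8 + ethanol/4.6
= 2·140 + 4.9 + 12/2.8 + 338/4.6
= 280 + 4.90 + 4.29 + 73.48
= 362.67 mOsm/kg

362.7 mOsm/kg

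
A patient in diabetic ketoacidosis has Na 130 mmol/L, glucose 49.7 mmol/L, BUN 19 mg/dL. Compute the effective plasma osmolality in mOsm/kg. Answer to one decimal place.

Effective osmolality excludes urea (freely permeant across cell membranes):
2·Na + glucose
= 2·130 + 49.7
= 260 + 49.7
= 309.7 mOsm/kg

309.7 mOsm/kg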